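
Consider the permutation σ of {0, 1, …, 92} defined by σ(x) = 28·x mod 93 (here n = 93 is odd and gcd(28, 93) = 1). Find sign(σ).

Orbit of 76 under x↦28x: [76, 82, 64, 25, 49, 70, 7]… (length divides ord_93(28)).
9 cycles of lengths [15, 15, 15, 15, 15, 15, 1, 1, 1].
Σ(ℓ_i−1) = 93−9 = 84; sign = (−1)^84 = +1.
Via Zolotarev, sign(π_{28}) = (28|93) = +1.

+1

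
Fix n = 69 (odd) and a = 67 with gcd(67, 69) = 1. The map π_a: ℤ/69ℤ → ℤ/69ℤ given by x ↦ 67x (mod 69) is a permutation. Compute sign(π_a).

Trace 52: π^k(52) = [52, 34, 1, 67, 4, 61, 16] for k=0..6.
The orbit structure of x ↦ 67x mod 69: 6 orbits of sizes [22, 22, 22, 1, 1, 1].
69 − 6 = 63 transpositions; sign(π) = (−1)^63 = -1.
Check: (67/69) = -1 by Zolotarev.

-1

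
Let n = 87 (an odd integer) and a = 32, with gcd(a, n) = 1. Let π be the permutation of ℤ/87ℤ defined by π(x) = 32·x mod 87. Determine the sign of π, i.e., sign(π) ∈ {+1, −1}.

Orbit of 1 under x↦32x: [1, 32, 67, 56, 52, 11, 4]… (length divides ord_87(32)).
Decompose π into cycles: lengths [28, 28, 28, 2, 1] (5 cycles, including the fixed point 0).
With 5 cycles on 87 points, sign = (−1)^{87−5} = +1.

+1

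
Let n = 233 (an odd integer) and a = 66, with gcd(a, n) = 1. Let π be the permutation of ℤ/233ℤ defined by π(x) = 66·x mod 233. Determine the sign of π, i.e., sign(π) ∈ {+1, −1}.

Orbit of 196 under x↦66x: [196, 121, 64, 30, 116, 200, 152]… (length divides ord_233(66)).
Decompose π into cycles: lengths [116, 116, 1] (3 cycles, including the fixed point 0).
233 − 3 = 230 transpositions; sign(π) = (−1)^230 = +1.
Check: (66/233) = +1 by Zolotarev.

+1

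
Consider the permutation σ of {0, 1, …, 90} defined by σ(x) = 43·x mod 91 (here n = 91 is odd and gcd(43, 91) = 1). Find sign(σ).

Orbit of 64 under x↦43x: [64, 22, 36, 1, 43, 29]… (length divides ord_91(43)).
21 cycles of lengths [6, 6, 6, 6, 6, 6, 6, 6, 6, 6, 6, 6, 6, 6, 1, 1, 1, 1, 1, 1, 1].
91 − 21 = 70 transpositions; sign(π) = (−1)^70 = +1.

+1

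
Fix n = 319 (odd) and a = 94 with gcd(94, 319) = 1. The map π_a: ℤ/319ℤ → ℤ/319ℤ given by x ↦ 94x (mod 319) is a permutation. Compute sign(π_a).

Orbit of 223 under x↦94x: [223, 227, 284, 219, 170, 30, 268]… (length divides ord_319(94)).
Cycle type of π: 70×4 + 10 + 7×4 + 1; total 10 cycles.
With 10 cycles on 319 points, sign = (−1)^{319−10} = -1.
Zolotarev: (94|319) = -1, matching the cycle-count sign.

-1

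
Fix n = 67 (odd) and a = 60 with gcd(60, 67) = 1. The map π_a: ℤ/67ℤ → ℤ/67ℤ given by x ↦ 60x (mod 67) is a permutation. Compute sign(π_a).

+1

Trace 24: π^k(24) = [24, 33, 37, 9, 4, 39, 62] for k=0..6.
The orbit structure of x ↦ 60x mod 67: 3 orbits of sizes [33, 33, 1].
sign(π) = (−1)^{n − #cycles} = (−1)^{67−3} = (−1)^64 = +1.
Zolotarev: (60|67) = +1, matching the cycle-count sign.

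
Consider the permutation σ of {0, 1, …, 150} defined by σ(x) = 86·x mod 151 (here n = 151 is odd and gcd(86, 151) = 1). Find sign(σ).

Trace 50: π^k(50) = [50, 72, 1, 86, 148, 44, 9] for k=0..6.
The orbit structure of x ↦ 86x mod 151: 7 orbits of sizes [25, 25, 25, 25, 25, 25, 1].
sign(π) = (−1)^{n − #cycles} = (−1)^{151−7} = (−1)^144 = +1.
Via Zolotarev, sign(π_{86}) = (86|151) = +1.

+1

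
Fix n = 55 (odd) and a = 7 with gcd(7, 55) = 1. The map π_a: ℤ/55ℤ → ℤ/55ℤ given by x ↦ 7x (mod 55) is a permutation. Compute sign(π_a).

+1

Trace 4: π^k(4) = [4, 28, 31, 52, 34, 18, 16] for k=0..6.
5 cycles of lengths [20, 20, 10, 4, 1].
sign(π) = (−1)^{n − #cycles} = (−1)^{55−5} = (−1)^50 = +1.
The Jacobi symbol (7|55) = +1 (Zolotarev) agrees.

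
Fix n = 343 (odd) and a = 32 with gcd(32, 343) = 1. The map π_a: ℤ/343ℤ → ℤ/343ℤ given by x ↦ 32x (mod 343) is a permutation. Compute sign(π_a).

Orbit of 16 under x↦32x: [16, 169, 263, 184, 57, 109, 58]… (length divides ord_343(32)).
The orbit structure of x ↦ 32x mod 343: 7 orbits of sizes [147, 147, 21, 21, 3, 3, 1].
343 − 7 = 336 transpositions; sign(π) = (−1)^336 = +1.

+1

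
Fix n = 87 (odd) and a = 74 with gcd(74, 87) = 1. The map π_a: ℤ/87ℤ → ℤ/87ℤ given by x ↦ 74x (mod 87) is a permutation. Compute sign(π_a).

-1

Orbit of 49 under x↦74x: [49, 59, 16, 53, 7, 83, 52]… (length divides ord_87(74)).
The orbit structure of x ↦ 74x mod 87: 10 orbits of sizes [14, 14, 14, 14, 7, 7, 7, 7, 2, 1].
With 10 cycles on 87 points, sign = (−1)^{87−10} = -1.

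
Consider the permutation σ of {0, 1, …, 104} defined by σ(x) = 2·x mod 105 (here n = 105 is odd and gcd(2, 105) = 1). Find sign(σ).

Orbit of 16 under x↦2x: [16, 32, 64, 23, 46, 92, 79]… (length divides ord_105(2)).
15 cycles of lengths [12, 12, 12, 12, 12, 12, 6, 6, 4, 4, 4, 3, 3, 2, 1].
n − c = 105 − 15 = 90; sign = (−1)^90 = +1.
(2|105)_J = +1 (Zolotarev's lemma cross-check).

+1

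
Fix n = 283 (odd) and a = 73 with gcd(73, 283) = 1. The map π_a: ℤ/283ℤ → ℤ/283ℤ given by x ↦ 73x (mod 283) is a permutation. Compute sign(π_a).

+1

Trace 4: π^k(4) = [4, 9, 91, 134, 160, 77, 244] for k=0..6.
π_73 has 3 disjoint cycles with lengths [141, 141, 1] on {0,…,282}.
With 3 cycles on 283 points, sign = (−1)^{283−3} = +1.
Zolotarev: (73|283) = +1, matching the cycle-count sign.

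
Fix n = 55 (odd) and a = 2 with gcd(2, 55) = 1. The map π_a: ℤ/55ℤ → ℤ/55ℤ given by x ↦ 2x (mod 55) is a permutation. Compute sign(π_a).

+1

Orbit of 14 under x↦2x: [14, 28, 1, 2, 4, 8, 16]… (length divides ord_55(2)).
Decompose π into cycles: lengths [20, 20, 10, 4, 1] (5 cycles, including the fixed point 0).
n − c = 55 − 5 = 50; sign = (−1)^50 = +1.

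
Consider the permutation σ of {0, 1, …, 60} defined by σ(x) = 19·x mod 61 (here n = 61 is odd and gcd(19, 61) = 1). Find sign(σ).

Orbit of 12 under x↦19x: [12, 45, 1, 19, 56, 27, 25]… (length divides ord_61(19)).
π_19 has 3 disjoint cycles with lengths [30, 30, 1] on {0,…,60}.
3 cycles on 61: each ℓ→(−1)^(ℓ−1), product (−1)^58 = +1.
Via Zolotarev, sign(π_{19}) = (19|61) = +1.

+1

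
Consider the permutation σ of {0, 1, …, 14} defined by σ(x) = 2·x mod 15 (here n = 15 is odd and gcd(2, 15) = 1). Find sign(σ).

+1

Trace 1: π^k(1) = [1, 2, 4, 8] for k=0..3.
Cycle type of π: 4×3 + 2 + 1; total 5 cycles.
With 5 cycles on 15 points, sign = (−1)^{15−5} = +1.
(2|15)_J = +1 (Zolotarev's lemma cross-check).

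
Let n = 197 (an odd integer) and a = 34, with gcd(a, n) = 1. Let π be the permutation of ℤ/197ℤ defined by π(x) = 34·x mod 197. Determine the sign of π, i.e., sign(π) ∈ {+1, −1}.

+1

Trace 182: π^k(182) = [182, 81, 193, 61, 104, 187, 54] for k=0..6.
Cycle lengths of π_34 on ℤ/197ℤ: [49, 49, 49, 49, 1]; 5 cycles in total.
sign(π) = (−1)^{n − #cycles} = (−1)^{197−5} = (−1)^192 = +1.
The Jacobi symbol (34|197) = +1 (Zolotarev) agrees.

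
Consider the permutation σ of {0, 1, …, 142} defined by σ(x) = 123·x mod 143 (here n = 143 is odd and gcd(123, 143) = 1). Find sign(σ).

+1

Orbit of 28 under x↦123x: [28, 12, 46, 81, 96, 82, 76]… (length divides ord_143(123)).
The orbit structure of x ↦ 123x mod 143: 5 orbits of sizes [60, 60, 12, 10, 1].
143 − 5 = 138 transpositions; sign(π) = (−1)^138 = +1.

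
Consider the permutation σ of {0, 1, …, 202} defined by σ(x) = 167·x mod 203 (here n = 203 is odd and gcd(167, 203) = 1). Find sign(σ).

Orbit of 78 under x↦167x: [78, 34, 197, 13, 141, 202, 36]… (length divides ord_203(167)).
The orbit structure of x ↦ 167x mod 203: 18 orbits of sizes [14, 14, 14, 14, 14, 14, 14, 14, 14, 14, 14, 14, 14, 14, 2, 2, 2, 1].
With 18 cycles on 203 points, sign = (−1)^{203−18} = -1.

-1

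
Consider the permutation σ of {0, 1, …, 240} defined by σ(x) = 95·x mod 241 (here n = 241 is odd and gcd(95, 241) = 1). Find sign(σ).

-1

Trace 86: π^k(86) = [86, 217, 130, 59, 62, 106, 189] for k=0..6.
Cycle lengths of π_95 on ℤ/241ℤ: [240, 1]; 2 cycles in total.
n − c = 241 − 2 = 239; sign = (−1)^239 = -1.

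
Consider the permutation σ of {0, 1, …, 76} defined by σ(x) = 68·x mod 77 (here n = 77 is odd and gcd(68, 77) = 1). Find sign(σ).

Start at x=1: 1 → 68 → 4 → 41 → 16 → 10 → 64 → … (one orbit).
Cycle lengths of π_68 on ℤ/77ℤ: [30, 30, 10, 6, 1]; 5 cycles in total.
With 5 cycles on 77 points, sign = (−1)^{77−5} = +1.

+1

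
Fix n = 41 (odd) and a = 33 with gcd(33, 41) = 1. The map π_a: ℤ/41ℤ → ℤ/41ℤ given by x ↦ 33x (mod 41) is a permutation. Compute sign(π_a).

Start at x=4: 4 → 9 → 10 → 2 → 25 → 5 → 1 → … (one orbit).
3 cycles of lengths [20, 20, 1].
sign(π) = (−1)^{n − #cycles} = (−1)^{41−3} = (−1)^38 = +1.
Check: (33/41) = +1 by Zolotarev.

+1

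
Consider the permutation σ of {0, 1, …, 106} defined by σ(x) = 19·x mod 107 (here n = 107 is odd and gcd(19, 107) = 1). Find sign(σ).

+1

Start at x=3: 3 → 57 → 13 → 33 → 92 → 36 → 42 → … (one orbit).
π_19 has 3 disjoint cycles with lengths [53, 53, 1] on {0,…,106}.
sign(π) = (−1)^{n − #cycles} = (−1)^{107−3} = (−1)^104 = +1.
Zolotarev: (19|107) = +1, matching the cycle-count sign.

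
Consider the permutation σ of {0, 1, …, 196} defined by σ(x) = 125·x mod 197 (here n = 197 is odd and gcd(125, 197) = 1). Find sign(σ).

-1

Start at x=192: 192 → 163 → 84 → 59 → 86 → 112 → 13 → … (one orbit).
Decompose π into cycles: lengths [196, 1] (2 cycles, including the fixed point 0).
sign(π) = (−1)^{n − #cycles} = (−1)^{197−2} = (−1)^195 = -1.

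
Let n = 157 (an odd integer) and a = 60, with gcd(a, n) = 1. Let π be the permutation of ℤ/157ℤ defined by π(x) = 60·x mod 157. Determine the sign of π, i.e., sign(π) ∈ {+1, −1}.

-1

Trace 2: π^k(2) = [2, 120, 135, 93, 85, 76, 7] for k=0..6.
The orbit structure of x ↦ 60x mod 157: 2 orbits of sizes [156, 1].
sign(π) = (−1)^{n − #cycles} = (−1)^{157−2} = (−1)^155 = -1.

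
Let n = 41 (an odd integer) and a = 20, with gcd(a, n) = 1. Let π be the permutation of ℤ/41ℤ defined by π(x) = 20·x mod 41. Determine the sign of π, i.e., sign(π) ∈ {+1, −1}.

+1

Orbit of 40 under x↦20x: [40, 21, 10, 36, 23, 9, 16]… (length divides ord_41(20)).
The orbit structure of x ↦ 20x mod 41: 3 orbits of sizes [20, 20, 1].
With 3 cycles on 41 points, sign = (−1)^{41−3} = +1.
The Jacobi symbol (20|41) = +1 (Zolotarev) agrees.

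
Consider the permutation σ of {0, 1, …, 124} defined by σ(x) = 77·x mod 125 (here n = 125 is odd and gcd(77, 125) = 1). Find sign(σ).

Trace 98: π^k(98) = [98, 46, 42, 109, 18, 11, 97] for k=0..6.
Cycle lengths of π_77 on ℤ/125ℤ: [100, 20, 4, 1]; 4 cycles in total.
n − c = 125 − 4 = 121; sign = (−1)^121 = -1.
Via Zolotarev, sign(π_{77}) = (77|125) = -1.

-1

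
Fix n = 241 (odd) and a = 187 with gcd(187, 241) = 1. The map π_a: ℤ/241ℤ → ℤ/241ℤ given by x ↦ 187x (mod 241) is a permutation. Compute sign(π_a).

+1

Orbit of 94 under x↦187x: [94, 226, 87, 122, 160, 36, 225]… (length divides ord_241(187)).
9 cycles of lengths [30, 30, 30, 30, 30, 30, 30, 30, 1].
sign(π) = (−1)^{n − #cycles} = (−1)^{241−9} = (−1)^232 = +1.
The Jacobi symbol (187|241) = +1 (Zolotarev) agrees.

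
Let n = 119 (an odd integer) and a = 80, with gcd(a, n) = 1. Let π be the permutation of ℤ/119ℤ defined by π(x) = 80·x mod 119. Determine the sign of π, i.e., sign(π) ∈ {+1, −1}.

Trace 106: π^k(106) = [106, 31, 100, 27, 18, 12, 8] for k=0..6.
Cycle type of π: 48×2 + 16 + 6 + 1; total 5 cycles.
sign(π) = (−1)^{n − #cycles} = (−1)^{119−5} = (−1)^114 = +1.

+1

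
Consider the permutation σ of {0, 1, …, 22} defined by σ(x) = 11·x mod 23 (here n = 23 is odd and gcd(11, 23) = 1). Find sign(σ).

Start at x=21: 21 → 1 → 11 → 6 → 20 → 13 → 5 → … (one orbit).
Cycle lengths of π_11 on ℤ/23ℤ: [22, 1]; 2 cycles in total.
With 2 cycles on 23 points, sign = (−1)^{23−2} = -1.

-1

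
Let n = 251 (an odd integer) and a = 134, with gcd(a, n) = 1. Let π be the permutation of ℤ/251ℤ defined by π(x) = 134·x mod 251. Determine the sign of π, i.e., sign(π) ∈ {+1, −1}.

-1

Start at x=82: 82 → 195 → 26 → 221 → 247 → 217 → 213 → … (one orbit).
Decompose π into cycles: lengths [250, 1] (2 cycles, including the fixed point 0).
251 − 2 = 249 transpositions; sign(π) = (−1)^249 = -1.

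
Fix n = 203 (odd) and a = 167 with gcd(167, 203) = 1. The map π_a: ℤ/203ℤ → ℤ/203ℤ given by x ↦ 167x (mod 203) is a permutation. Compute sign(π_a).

-1

Orbit of 78 under x↦167x: [78, 34, 197, 13, 141, 202, 36]… (length divides ord_203(167)).
Decompose π into cycles: lengths [14, 14, 14, 14, 14, 14, 14, 14, 14, 14, 14, 14, 14, 14, 2, 2, 2, 1] (18 cycles, including the fixed point 0).
With 18 cycles on 203 points, sign = (−1)^{203−18} = -1.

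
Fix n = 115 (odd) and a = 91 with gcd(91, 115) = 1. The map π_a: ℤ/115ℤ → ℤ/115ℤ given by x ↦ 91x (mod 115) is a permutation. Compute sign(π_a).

Trace 1: π^k(1) = [1, 91] for k=0..1.
Decompose π into cycles: lengths [2, 2, 2, 2, 2, 2, 2, 2, 2, 2, 2, 2, 2, 2, 2, 2, 2, 2, 2, 2, 2, 2, 2, 2, 2, 2, 2, 2, 2, 2, 2, 2, 2, 2, 2, 2, 2, 2, 2, 2, 2, 2, 2, 2, 2, 2, 2, 2, 2, 2, 2, 2, 2, 2, 2, 1, 1, 1, 1, 1] (60 cycles, including the fixed point 0).
sign(π) = (−1)^{n − #cycles} = (−1)^{115−60} = (−1)^55 = -1.
Check: (91/115) = -1 by Zolotarev.

-1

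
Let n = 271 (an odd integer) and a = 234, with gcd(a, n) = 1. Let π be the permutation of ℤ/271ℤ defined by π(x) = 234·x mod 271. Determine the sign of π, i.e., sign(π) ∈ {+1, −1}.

-1

Trace 113: π^k(113) = [113, 155, 227, 2, 197, 28, 48] for k=0..6.
Cycle lengths of π_234 on ℤ/271ℤ: [270, 1]; 2 cycles in total.
2 cycles on 271: each ℓ→(−1)^(ℓ−1), product (−1)^269 = -1.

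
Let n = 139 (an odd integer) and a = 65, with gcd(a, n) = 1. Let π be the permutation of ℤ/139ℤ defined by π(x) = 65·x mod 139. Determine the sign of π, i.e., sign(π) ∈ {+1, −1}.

Trace 131: π^k(131) = [131, 36, 116, 34, 125, 63, 64] for k=0..6.
The orbit structure of x ↦ 65x mod 139: 7 orbits of sizes [23, 23, 23, 23, 23, 23, 1].
7 cycles on 139: each ℓ→(−1)^(ℓ−1), product (−1)^132 = +1.
Check: (65/139) = +1 by Zolotarev.

+1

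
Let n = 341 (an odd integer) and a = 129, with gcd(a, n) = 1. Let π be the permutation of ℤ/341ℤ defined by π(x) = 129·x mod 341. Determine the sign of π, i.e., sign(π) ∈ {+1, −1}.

Orbit of 118 under x↦129x: [118, 218, 160, 180, 32, 36, 211]… (length divides ord_341(129)).
Cycle lengths of π_129 on ℤ/341ℤ: [30, 30, 30, 30, 30, 30, 30, 30, 30, 30, 10, 3, 3, 3, 3, 3, 3, 3, 3, 3, 3, 1]; 22 cycles in total.
sign(π) = (−1)^{n − #cycles} = (−1)^{341−22} = (−1)^319 = -1.

-1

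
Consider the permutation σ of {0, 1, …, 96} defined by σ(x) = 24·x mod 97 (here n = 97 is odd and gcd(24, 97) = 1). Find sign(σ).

+1

Orbit of 96 under x↦24x: [96, 73, 6, 47, 61, 9, 22]… (length divides ord_97(24)).
Decompose π into cycles: lengths [24, 24, 24, 24, 1] (5 cycles, including the fixed point 0).
sign(π) = (−1)^{n − #cycles} = (−1)^{97−5} = (−1)^92 = +1.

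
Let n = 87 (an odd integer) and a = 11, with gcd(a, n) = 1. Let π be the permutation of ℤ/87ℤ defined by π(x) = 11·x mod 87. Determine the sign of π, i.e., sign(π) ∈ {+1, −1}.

Orbit of 67 under x↦11x: [67, 41, 16, 2, 22, 68, 52]… (length divides ord_87(11)).
5 cycles of lengths [28, 28, 28, 2, 1].
sign(π) = (−1)^{n − #cycles} = (−1)^{87−5} = (−1)^82 = +1.
Zolotarev: (11|87) = +1, matching the cycle-count sign.

+1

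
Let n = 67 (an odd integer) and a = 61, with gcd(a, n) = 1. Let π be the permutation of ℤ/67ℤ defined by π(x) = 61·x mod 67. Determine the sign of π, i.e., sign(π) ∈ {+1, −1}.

Orbit of 17 under x↦61x: [17, 32, 9, 13, 56, 66, 6]… (length divides ord_67(61)).
2 cycles of lengths [66, 1].
2 cycles on 67: each ℓ→(−1)^(ℓ−1), product (−1)^65 = -1.

-1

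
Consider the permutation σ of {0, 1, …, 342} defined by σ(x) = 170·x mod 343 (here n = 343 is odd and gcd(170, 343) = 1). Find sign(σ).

+1

Orbit of 64 under x↦170x: [64, 247, 144, 127, 324, 200, 43]… (length divides ord_343(170)).
Decompose π into cycles: lengths [147, 147, 21, 21, 3, 3, 1] (7 cycles, including the fixed point 0).
With 7 cycles on 343 points, sign = (−1)^{343−7} = +1.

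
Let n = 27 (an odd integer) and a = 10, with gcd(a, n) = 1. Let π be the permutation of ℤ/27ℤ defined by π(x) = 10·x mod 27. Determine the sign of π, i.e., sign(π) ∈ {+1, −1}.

Orbit of 19 under x↦10x: [19, 1, 10]… (length divides ord_27(10)).
Cycle type of π: 3×6 + 1×9; total 15 cycles.
With 15 cycles on 27 points, sign = (−1)^{27−15} = +1.

+1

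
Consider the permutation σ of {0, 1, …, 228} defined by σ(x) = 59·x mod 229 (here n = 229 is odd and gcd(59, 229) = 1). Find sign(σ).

Trace 2: π^k(2) = [2, 118, 92, 161, 110, 78, 22] for k=0..6.
The orbit structure of x ↦ 59x mod 229: 2 orbits of sizes [228, 1].
Σ(ℓ_i−1) = 229−2 = 227; sign = (−1)^227 = -1.

-1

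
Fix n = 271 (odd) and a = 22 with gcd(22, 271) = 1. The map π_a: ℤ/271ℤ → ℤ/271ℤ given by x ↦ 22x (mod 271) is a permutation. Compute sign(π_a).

Start at x=196: 196 → 247 → 14 → 37 → 1 → 22 → 213 → … (one orbit).
The orbit structure of x ↦ 22x mod 271: 3 orbits of sizes [135, 135, 1].
Σ(ℓ_i−1) = 271−3 = 268; sign = (−1)^268 = +1.
The Jacobi symbol (22|271) = +1 (Zolotarev) agrees.

+1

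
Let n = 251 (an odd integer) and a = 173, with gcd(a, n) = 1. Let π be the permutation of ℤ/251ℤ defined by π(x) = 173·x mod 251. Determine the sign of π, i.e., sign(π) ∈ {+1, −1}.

+1

Trace 67: π^k(67) = [67, 45, 4, 190, 240, 105, 93] for k=0..6.
Decompose π into cycles: lengths [125, 125, 1] (3 cycles, including the fixed point 0).
251 − 3 = 248 transpositions; sign(π) = (−1)^248 = +1.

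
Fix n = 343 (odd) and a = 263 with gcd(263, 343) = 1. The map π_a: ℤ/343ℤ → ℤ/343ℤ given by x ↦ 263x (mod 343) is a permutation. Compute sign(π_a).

Trace 275: π^k(275) = [275, 295, 67, 128, 50, 116, 324] for k=0..6.
Cycle type of π: 21×14 + 3×16 + 1; total 31 cycles.
With 31 cycles on 343 points, sign = (−1)^{343−31} = +1.

+1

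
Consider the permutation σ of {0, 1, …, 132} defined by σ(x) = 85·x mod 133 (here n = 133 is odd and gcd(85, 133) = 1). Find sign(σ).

Start at x=43: 43 → 64 → 120 → 92 → 106 → 99 → 36 → … (one orbit).
21 cycles of lengths [9, 9, 9, 9, 9, 9, 9, 9, 9, 9, 9, 9, 9, 9, 1, 1, 1, 1, 1, 1, 1].
Σ(ℓ_i−1) = 133−21 = 112; sign = (−1)^112 = +1.
The Jacobi symbol (85|133) = +1 (Zolotarev) agrees.

+1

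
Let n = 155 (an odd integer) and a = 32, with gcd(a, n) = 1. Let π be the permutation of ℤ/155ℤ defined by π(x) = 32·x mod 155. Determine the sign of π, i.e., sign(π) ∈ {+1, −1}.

Start at x=94: 94 → 63 → 1 → 32 → 94 (one orbit).
π_32 has 62 disjoint cycles with lengths [4, 4, 4, 4, 4, 4, 4, 4, 4, 4, 4, 4, 4, 4, 4, 4, 4, 4, 4, 4, 4, 4, 4, 4, 4, 4, 4, 4, 4, 4, 4, 1, 1, 1, 1, 1, 1, 1, 1, 1, 1, 1, 1, 1, 1, 1, 1, 1, 1, 1, 1, 1, 1, 1, 1, 1, 1, 1, 1, 1, 1, 1] on {0,…,154}.
sign(π) = (−1)^{n − #cycles} = (−1)^{155−62} = (−1)^93 = -1.
(32|155)_J = -1 (Zolotarev's lemma cross-check).

-1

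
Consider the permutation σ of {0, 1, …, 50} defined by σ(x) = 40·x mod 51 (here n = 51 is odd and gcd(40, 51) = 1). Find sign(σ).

Start at x=13: 13 → 10 → 43 → 37 → 1 → 40 → 19 → … (one orbit).
π_40 has 6 disjoint cycles with lengths [16, 16, 16, 1, 1, 1] on {0,…,50}.
Σ(ℓ_i−1) = 51−6 = 45; sign = (−1)^45 = -1.

-1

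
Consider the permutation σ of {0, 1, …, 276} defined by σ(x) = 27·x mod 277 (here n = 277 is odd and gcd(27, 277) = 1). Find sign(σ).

+1

Start at x=131: 131 → 213 → 211 → 157 → 84 → 52 → 19 → … (one orbit).
Cycle type of π: 23×12 + 1; total 13 cycles.
sign(π) = (−1)^{n − #cycles} = (−1)^{277−13} = (−1)^264 = +1.
Via Zolotarev, sign(π_{27}) = (27|277) = +1.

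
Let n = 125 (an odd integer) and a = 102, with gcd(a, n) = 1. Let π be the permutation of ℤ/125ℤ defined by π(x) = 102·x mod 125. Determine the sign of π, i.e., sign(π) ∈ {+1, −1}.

-1

Start at x=77: 77 → 104 → 108 → 16 → 7 → 89 → 78 → … (one orbit).
Cycle type of π: 100 + 20 + 4 + 1; total 4 cycles.
Σ(ℓ_i−1) = 125−4 = 121; sign = (−1)^121 = -1.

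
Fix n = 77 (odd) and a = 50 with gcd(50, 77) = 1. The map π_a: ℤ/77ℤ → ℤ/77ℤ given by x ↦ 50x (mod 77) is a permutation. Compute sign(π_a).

Orbit of 15 under x↦50x: [15, 57, 1, 50, 36, 29, 64]… (length divides ord_77(50)).
The orbit structure of x ↦ 50x mod 77: 14 orbits of sizes [10, 10, 10, 10, 10, 10, 10, 1, 1, 1, 1, 1, 1, 1].
n − c = 77 − 14 = 63; sign = (−1)^63 = -1.
Check: (50/77) = -1 by Zolotarev.

-1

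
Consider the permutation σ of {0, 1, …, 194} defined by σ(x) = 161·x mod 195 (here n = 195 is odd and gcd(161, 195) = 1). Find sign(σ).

+1

Orbit of 86 under x↦161x: [86, 1, 161, 181]… (length divides ord_195(161)).
55 cycles of lengths [4, 4, 4, 4, 4, 4, 4, 4, 4, 4, 4, 4, 4, 4, 4, 4, 4, 4, 4, 4, 4, 4, 4, 4, 4, 4, 4, 4, 4, 4, 4, 4, 4, 4, 4, 4, 4, 4, 4, 4, 4, 4, 4, 4, 4, 2, 2, 2, 2, 2, 1, 1, 1, 1, 1].
195 − 55 = 140 transpositions; sign(π) = (−1)^140 = +1.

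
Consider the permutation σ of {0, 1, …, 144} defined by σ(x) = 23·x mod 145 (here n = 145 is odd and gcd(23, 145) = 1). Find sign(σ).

Trace 74: π^k(74) = [74, 107, 141, 53, 59, 52, 36] for k=0..6.
Cycle type of π: 28×4 + 7×4 + 4 + 1; total 10 cycles.
n − c = 145 − 10 = 135; sign = (−1)^135 = -1.
Check: (23/145) = -1 by Zolotarev.

-1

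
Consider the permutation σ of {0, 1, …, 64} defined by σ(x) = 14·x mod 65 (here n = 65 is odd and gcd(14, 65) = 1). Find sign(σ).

+1

Trace 1: π^k(1) = [1, 14] for k=0..1.
π_14 has 39 disjoint cycles with lengths [2, 2, 2, 2, 2, 2, 2, 2, 2, 2, 2, 2, 2, 2, 2, 2, 2, 2, 2, 2, 2, 2, 2, 2, 2, 2, 1, 1, 1, 1, 1, 1, 1, 1, 1, 1, 1, 1, 1] on {0,…,64}.
n − c = 65 − 39 = 26; sign = (−1)^26 = +1.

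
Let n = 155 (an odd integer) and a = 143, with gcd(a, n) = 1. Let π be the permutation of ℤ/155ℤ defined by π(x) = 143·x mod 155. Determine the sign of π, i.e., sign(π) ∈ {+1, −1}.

-1

Start at x=32: 32 → 81 → 113 → 39 → 152 → 36 → 33 → … (one orbit).
6 cycles of lengths [60, 60, 15, 15, 4, 1].
With 6 cycles on 155 points, sign = (−1)^{155−6} = -1.
The Jacobi symbol (143|155) = -1 (Zolotarev) agrees.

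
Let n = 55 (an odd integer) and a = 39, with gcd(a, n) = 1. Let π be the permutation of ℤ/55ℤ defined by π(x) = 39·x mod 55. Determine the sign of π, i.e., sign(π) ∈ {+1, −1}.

Orbit of 29 under x↦39x: [29, 31, 54, 16, 19, 26, 24]… (length divides ord_55(39)).
Cycle lengths of π_39 on ℤ/55ℤ: [10, 10, 10, 10, 10, 2, 2, 1]; 8 cycles in total.
sign(π) = (−1)^{n − #cycles} = (−1)^{55−8} = (−1)^47 = -1.

-1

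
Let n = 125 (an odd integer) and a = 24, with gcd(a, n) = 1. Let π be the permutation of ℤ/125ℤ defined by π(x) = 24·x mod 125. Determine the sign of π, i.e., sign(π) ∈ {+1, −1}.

Start at x=99: 99 → 1 → 24 → 76 → 74 → 26 → 124 → … (one orbit).
Decompose π into cycles: lengths [10, 10, 10, 10, 10, 10, 10, 10, 10, 10, 2, 2, 2, 2, 2, 2, 2, 2, 2, 2, 2, 2, 1] (23 cycles, including the fixed point 0).
125 − 23 = 102 transpositions; sign(π) = (−1)^102 = +1.

+1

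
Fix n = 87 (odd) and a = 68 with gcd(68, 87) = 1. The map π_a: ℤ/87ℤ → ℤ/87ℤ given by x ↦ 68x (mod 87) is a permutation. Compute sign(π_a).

Orbit of 16 under x↦68x: [16, 44, 34, 50, 7, 41, 4]… (length divides ord_87(68)).
5 cycles of lengths [28, 28, 28, 2, 1].
Σ(ℓ_i−1) = 87−5 = 82; sign = (−1)^82 = +1.

+1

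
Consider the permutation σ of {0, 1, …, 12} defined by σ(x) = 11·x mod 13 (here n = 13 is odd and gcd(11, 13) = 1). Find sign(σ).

Orbit of 6 under x↦11x: [6, 1, 11, 4, 5, 3, 7]… (length divides ord_13(11)).
Cycle type of π: 12 + 1; total 2 cycles.
2 cycles on 13: each ℓ→(−1)^(ℓ−1), product (−1)^11 = -1.

-1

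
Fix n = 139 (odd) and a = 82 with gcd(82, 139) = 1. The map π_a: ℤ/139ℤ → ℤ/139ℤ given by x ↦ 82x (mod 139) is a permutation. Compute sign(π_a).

Trace 103: π^k(103) = [103, 106, 74, 91, 95, 6, 75] for k=0..6.
Cycle type of π: 46×3 + 1; total 4 cycles.
4 cycles on 139: each ℓ→(−1)^(ℓ−1), product (−1)^135 = -1.

-1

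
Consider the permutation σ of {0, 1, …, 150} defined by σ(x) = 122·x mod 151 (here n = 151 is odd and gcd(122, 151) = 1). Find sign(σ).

-1

Start at x=87: 87 → 44 → 83 → 9 → 41 → 19 → 53 → … (one orbit).
4 cycles of lengths [50, 50, 50, 1].
4 cycles on 151: each ℓ→(−1)^(ℓ−1), product (−1)^147 = -1.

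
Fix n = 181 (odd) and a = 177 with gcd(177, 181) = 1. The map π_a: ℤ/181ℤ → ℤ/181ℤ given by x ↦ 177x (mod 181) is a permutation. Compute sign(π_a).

Trace 9: π^k(9) = [9, 145, 144, 148, 132, 15, 121] for k=0..6.
Cycle lengths of π_177 on ℤ/181ℤ: [45, 45, 45, 45, 1]; 5 cycles in total.
n − c = 181 − 5 = 176; sign = (−1)^176 = +1.

+1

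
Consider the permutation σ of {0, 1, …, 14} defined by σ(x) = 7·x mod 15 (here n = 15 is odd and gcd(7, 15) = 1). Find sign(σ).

Start at x=1: 1 → 7 → 4 → 13 → 1 (one orbit).
The orbit structure of x ↦ 7x mod 15: 6 orbits of sizes [4, 4, 4, 1, 1, 1].
Σ(ℓ_i−1) = 15−6 = 9; sign = (−1)^9 = -1.
The Jacobi symbol (7|15) = -1 (Zolotarev) agrees.

-1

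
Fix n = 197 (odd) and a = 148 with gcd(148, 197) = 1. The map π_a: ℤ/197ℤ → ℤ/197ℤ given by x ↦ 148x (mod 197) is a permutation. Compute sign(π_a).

+1

Start at x=4: 4 → 1 → 148 → 37 → 157 → 187 → 96 → … (one orbit).
The orbit structure of x ↦ 148x mod 197: 3 orbits of sizes [98, 98, 1].
n − c = 197 − 3 = 194; sign = (−1)^194 = +1.
Via Zolotarev, sign(π_{148}) = (148|197) = +1.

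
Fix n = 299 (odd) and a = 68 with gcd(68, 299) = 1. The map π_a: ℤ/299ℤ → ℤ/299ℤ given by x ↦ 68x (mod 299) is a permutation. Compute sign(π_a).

-1

Trace 183: π^k(183) = [183, 185, 22, 1, 68, 139] for k=0..5.
Cycle lengths of π_68 on ℤ/299ℤ: [6, 6, 6, 6, 6, 6, 6, 6, 6, 6, 6, 6, 6, 6, 6, 6, 6, 6, 6, 6, 6, 6, 6, 6, 6, 6, 6, 6, 6, 6, 6, 6, 6, 6, 6, 6, 6, 6, 6, 6, 6, 6, 6, 6, 3, 3, 3, 3, 2, 2, 2, 2, 2, 2, 2, 2, 2, 2, 2, 1]; 60 cycles in total.
299 − 60 = 239 transpositions; sign(π) = (−1)^239 = -1.
Zolotarev: (68|299) = -1, matching the cycle-count sign.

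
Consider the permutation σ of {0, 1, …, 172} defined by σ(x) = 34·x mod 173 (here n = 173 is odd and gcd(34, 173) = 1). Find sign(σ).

+1

Trace 31: π^k(31) = [31, 16, 25, 158, 9, 133, 24] for k=0..6.
The orbit structure of x ↦ 34x mod 173: 3 orbits of sizes [86, 86, 1].
173 − 3 = 170 transpositions; sign(π) = (−1)^170 = +1.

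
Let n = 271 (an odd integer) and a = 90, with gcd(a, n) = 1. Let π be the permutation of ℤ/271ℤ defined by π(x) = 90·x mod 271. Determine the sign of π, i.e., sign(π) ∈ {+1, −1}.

Trace 268: π^k(268) = [268, 1, 90, 241, 10, 87, 242] for k=0..6.
The orbit structure of x ↦ 90x mod 271: 19 orbits of sizes [15, 15, 15, 15, 15, 15, 15, 15, 15, 15, 15, 15, 15, 15, 15, 15, 15, 15, 1].
n − c = 271 − 19 = 252; sign = (−1)^252 = +1.
The Jacobi symbol (90|271) = +1 (Zolotarev) agrees.

+1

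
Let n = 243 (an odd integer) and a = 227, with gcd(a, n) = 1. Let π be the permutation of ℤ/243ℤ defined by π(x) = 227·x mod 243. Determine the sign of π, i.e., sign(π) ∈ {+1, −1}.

-1

Orbit of 197 under x↦227x: [197, 7, 131, 91, 2, 211, 26]… (length divides ord_243(227)).
Decompose π into cycles: lengths [162, 54, 18, 6, 2, 1] (6 cycles, including the fixed point 0).
6 cycles on 243: each ℓ→(−1)^(ℓ−1), product (−1)^237 = -1.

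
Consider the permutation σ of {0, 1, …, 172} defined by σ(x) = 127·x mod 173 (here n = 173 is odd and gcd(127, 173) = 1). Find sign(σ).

-1

Orbit of 163 under x↦127x: [163, 114, 119, 62, 89, 58, 100]… (length divides ord_173(127)).
2 cycles of lengths [172, 1].
With 2 cycles on 173 points, sign = (−1)^{173−2} = -1.
The Jacobi symbol (127|173) = -1 (Zolotarev) agrees.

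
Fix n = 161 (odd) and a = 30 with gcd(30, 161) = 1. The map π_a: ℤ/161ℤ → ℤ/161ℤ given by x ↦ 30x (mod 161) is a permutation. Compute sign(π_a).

Orbit of 151 under x↦30x: [151, 22, 16, 158, 71, 37, 144]… (length divides ord_161(30)).
Cycle lengths of π_30 on ℤ/161ℤ: [66, 66, 22, 3, 3, 1]; 6 cycles in total.
n − c = 161 − 6 = 155; sign = (−1)^155 = -1.
Zolotarev: (30|161) = -1, matching the cycle-count sign.

-1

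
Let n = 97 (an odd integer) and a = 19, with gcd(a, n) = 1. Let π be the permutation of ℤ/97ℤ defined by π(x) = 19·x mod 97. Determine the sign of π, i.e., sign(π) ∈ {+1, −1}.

-1

Trace 45: π^k(45) = [45, 79, 46, 1, 19, 70, 69] for k=0..6.
π_19 has 4 disjoint cycles with lengths [32, 32, 32, 1] on {0,…,96}.
sign(π) = (−1)^{n − #cycles} = (−1)^{97−4} = (−1)^93 = -1.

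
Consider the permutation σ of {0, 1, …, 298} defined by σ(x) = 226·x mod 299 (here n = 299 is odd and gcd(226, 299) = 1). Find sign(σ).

Trace 122: π^k(122) = [122, 64, 112, 196, 44, 77, 60] for k=0..6.
Cycle type of π: 44×6 + 22 + 4×3 + 1; total 11 cycles.
n − c = 299 − 11 = 288; sign = (−1)^288 = +1.
Check: (226/299) = +1 by Zolotarev.

+1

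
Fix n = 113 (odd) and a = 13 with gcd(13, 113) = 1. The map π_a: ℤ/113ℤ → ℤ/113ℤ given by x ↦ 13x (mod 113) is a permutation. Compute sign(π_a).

Orbit of 61 under x↦13x: [61, 2, 26, 112, 100, 57, 63]… (length divides ord_113(13)).
π_13 has 3 disjoint cycles with lengths [56, 56, 1] on {0,…,112}.
With 3 cycles on 113 points, sign = (−1)^{113−3} = +1.
The Jacobi symbol (13|113) = +1 (Zolotarev) agrees.

+1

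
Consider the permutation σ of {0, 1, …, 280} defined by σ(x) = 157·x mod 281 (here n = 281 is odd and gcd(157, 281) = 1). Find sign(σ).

Orbit of 36 under x↦157x: [36, 32, 247, 1, 157, 202, 242]… (length divides ord_281(157)).
Decompose π into cycles: lengths [28, 28, 28, 28, 28, 28, 28, 28, 28, 28, 1] (11 cycles, including the fixed point 0).
11 cycles on 281: each ℓ→(−1)^(ℓ−1), product (−1)^270 = +1.

+1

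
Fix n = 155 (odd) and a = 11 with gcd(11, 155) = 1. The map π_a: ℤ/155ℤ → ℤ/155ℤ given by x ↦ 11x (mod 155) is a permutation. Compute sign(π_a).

-1

Orbit of 26 under x↦11x: [26, 131, 46, 41, 141, 1, 11]… (length divides ord_155(11)).
The orbit structure of x ↦ 11x mod 155: 10 orbits of sizes [30, 30, 30, 30, 30, 1, 1, 1, 1, 1].
10 cycles on 155: each ℓ→(−1)^(ℓ−1), product (−1)^145 = -1.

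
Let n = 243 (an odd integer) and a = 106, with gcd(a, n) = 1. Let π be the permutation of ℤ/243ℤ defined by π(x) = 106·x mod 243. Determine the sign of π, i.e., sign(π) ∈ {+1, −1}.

Orbit of 124 under x↦106x: [124, 22, 145, 61, 148, 136, 79]… (length divides ord_243(106)).
Decompose π into cycles: lengths [81, 81, 27, 27, 9, 9, 3, 3, 1, 1, 1] (11 cycles, including the fixed point 0).
With 11 cycles on 243 points, sign = (−1)^{243−11} = +1.

+1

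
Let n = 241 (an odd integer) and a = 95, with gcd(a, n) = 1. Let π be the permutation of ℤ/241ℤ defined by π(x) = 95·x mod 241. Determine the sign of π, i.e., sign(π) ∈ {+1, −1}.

Trace 75: π^k(75) = [75, 136, 147, 228, 211, 42, 134] for k=0..6.
The orbit structure of x ↦ 95x mod 241: 2 orbits of sizes [240, 1].
sign(π) = (−1)^{n − #cycles} = (−1)^{241−2} = (−1)^239 = -1.

-1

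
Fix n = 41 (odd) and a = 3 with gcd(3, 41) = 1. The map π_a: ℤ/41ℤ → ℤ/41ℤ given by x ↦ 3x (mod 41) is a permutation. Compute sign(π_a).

Start at x=27: 27 → 40 → 38 → 32 → 14 → 1 → 3 → … (one orbit).
Decompose π into cycles: lengths [8, 8, 8, 8, 8, 1] (6 cycles, including the fixed point 0).
With 6 cycles on 41 points, sign = (−1)^{41−6} = -1.
Via Zolotarev, sign(π_{3}) = (3|41) = -1.

-1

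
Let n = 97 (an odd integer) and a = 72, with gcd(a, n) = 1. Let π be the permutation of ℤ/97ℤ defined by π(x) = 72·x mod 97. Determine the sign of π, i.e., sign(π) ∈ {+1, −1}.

+1

Start at x=79: 79 → 62 → 2 → 47 → 86 → 81 → 12 → … (one orbit).
Cycle lengths of π_72 on ℤ/97ℤ: [48, 48, 1]; 3 cycles in total.
Σ(ℓ_i−1) = 97−3 = 94; sign = (−1)^94 = +1.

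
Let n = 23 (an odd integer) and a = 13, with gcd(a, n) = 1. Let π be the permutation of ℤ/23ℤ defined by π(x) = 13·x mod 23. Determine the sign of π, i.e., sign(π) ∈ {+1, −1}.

Orbit of 6 under x↦13x: [6, 9, 2, 3, 16, 1, 13]… (length divides ord_23(13)).
Decompose π into cycles: lengths [11, 11, 1] (3 cycles, including the fixed point 0).
With 3 cycles on 23 points, sign = (−1)^{23−3} = +1.

+1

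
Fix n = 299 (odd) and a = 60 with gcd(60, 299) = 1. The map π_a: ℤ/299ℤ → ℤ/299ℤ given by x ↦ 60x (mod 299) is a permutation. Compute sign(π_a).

+1

Start at x=77: 77 → 135 → 27 → 125 → 25 → 5 → 1 → … (one orbit).
11 cycles of lengths [44, 44, 44, 44, 44, 44, 22, 4, 4, 4, 1].
n − c = 299 − 11 = 288; sign = (−1)^288 = +1.
Check: (60/299) = +1 by Zolotarev.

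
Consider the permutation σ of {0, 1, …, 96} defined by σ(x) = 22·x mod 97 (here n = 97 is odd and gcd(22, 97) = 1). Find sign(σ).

+1

Trace 96: π^k(96) = [96, 75, 1, 22] for k=0..3.
The orbit structure of x ↦ 22x mod 97: 25 orbits of sizes [4, 4, 4, 4, 4, 4, 4, 4, 4, 4, 4, 4, 4, 4, 4, 4, 4, 4, 4, 4, 4, 4, 4, 4, 1].
n − c = 97 − 25 = 72; sign = (−1)^72 = +1.
The Jacobi symbol (22|97) = +1 (Zolotarev) agrees.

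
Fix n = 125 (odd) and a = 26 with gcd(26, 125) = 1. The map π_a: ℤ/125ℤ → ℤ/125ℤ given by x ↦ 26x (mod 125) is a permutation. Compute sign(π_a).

Orbit of 51 under x↦26x: [51, 76, 101, 1, 26]… (length divides ord_125(26)).
π_26 has 45 disjoint cycles with lengths [5, 5, 5, 5, 5, 5, 5, 5, 5, 5, 5, 5, 5, 5, 5, 5, 5, 5, 5, 5, 1, 1, 1, 1, 1, 1, 1, 1, 1, 1, 1, 1, 1, 1, 1, 1, 1, 1, 1, 1, 1, 1, 1, 1, 1] on {0,…,124}.
n − c = 125 − 45 = 80; sign = (−1)^80 = +1.
Check: (26/125) = +1 by Zolotarev.

+1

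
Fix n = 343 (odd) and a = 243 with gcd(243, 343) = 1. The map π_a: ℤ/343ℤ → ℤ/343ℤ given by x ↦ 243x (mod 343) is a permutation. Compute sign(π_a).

Trace 32: π^k(32) = [32, 230, 324, 185, 22, 201, 137] for k=0..6.
4 cycles of lengths [294, 42, 6, 1].
343 − 4 = 339 transpositions; sign(π) = (−1)^339 = -1.
Zolotarev: (243|343) = -1, matching the cycle-count sign.

-1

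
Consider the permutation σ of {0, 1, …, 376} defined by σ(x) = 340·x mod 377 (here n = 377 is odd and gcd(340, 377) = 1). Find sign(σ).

Orbit of 162 under x↦340x: [162, 38, 102, 373, 148, 179, 163]… (length divides ord_377(340)).
7 cycles of lengths [84, 84, 84, 84, 28, 12, 1].
7 cycles on 377: each ℓ→(−1)^(ℓ−1), product (−1)^370 = +1.
The Jacobi symbol (340|377) = +1 (Zolotarev) agrees.

+1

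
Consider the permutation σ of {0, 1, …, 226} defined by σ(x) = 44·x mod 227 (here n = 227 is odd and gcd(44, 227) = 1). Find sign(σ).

Trace 57: π^k(57) = [57, 11, 30, 185, 195, 181, 19] for k=0..6.
Cycle type of π: 113×2 + 1; total 3 cycles.
With 3 cycles on 227 points, sign = (−1)^{227−3} = +1.
(44|227)_J = +1 (Zolotarev's lemma cross-check).

+1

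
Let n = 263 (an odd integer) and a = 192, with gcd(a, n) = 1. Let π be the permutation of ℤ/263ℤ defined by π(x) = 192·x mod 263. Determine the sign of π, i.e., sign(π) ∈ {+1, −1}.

Start at x=186: 186 → 207 → 31 → 166 → 49 → 203 → 52 → … (one orbit).
Cycle type of π: 131×2 + 1; total 3 cycles.
With 3 cycles on 263 points, sign = (−1)^{263−3} = +1.
Zolotarev: (192|263) = +1, matching the cycle-count sign.

+1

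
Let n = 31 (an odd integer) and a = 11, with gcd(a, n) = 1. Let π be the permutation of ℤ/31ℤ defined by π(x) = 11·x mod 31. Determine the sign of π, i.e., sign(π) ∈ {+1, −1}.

Start at x=9: 9 → 6 → 4 → 13 → 19 → 23 → 5 → … (one orbit).
Decompose π into cycles: lengths [30, 1] (2 cycles, including the fixed point 0).
With 2 cycles on 31 points, sign = (−1)^{31−2} = -1.
The Jacobi symbol (11|31) = -1 (Zolotarev) agrees.

-1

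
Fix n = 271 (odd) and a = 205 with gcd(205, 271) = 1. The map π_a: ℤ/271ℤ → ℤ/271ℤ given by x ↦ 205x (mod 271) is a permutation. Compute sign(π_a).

Trace 49: π^k(49) = [49, 18, 167, 89, 88, 154, 134] for k=0..6.
3 cycles of lengths [135, 135, 1].
n − c = 271 − 3 = 268; sign = (−1)^268 = +1.

+1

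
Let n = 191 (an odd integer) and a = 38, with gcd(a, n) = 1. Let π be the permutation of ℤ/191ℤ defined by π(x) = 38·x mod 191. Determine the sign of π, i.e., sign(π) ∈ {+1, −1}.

Trace 150: π^k(150) = [150, 161, 6, 37, 69, 139, 125] for k=0..6.
The orbit structure of x ↦ 38x mod 191: 6 orbits of sizes [38, 38, 38, 38, 38, 1].
With 6 cycles on 191 points, sign = (−1)^{191−6} = -1.

-1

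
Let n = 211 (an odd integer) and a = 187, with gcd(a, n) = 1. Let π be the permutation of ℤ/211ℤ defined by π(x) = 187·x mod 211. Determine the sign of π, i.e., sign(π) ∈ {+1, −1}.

-1

Start at x=125: 125 → 165 → 49 → 90 → 161 → 145 → 107 → … (one orbit).
The orbit structure of x ↦ 187x mod 211: 2 orbits of sizes [210, 1].
With 2 cycles on 211 points, sign = (−1)^{211−2} = -1.
(187|211)_J = -1 (Zolotarev's lemma cross-check).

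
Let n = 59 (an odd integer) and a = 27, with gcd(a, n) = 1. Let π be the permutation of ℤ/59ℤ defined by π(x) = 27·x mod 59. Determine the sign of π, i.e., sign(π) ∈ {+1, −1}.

Trace 41: π^k(41) = [41, 45, 35, 1, 27, 21, 36] for k=0..6.
3 cycles of lengths [29, 29, 1].
59 − 3 = 56 transpositions; sign(π) = (−1)^56 = +1.
The Jacobi symbol (27|59) = +1 (Zolotarev) agrees.

+1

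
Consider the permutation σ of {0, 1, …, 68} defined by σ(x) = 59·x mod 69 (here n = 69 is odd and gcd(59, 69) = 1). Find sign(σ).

Start at x=25: 25 → 26 → 16 → 47 → 13 → 8 → 58 → … (one orbit).
Cycle type of π: 22×2 + 11×2 + 2 + 1; total 6 cycles.
69 − 6 = 63 transpositions; sign(π) = (−1)^63 = -1.

-1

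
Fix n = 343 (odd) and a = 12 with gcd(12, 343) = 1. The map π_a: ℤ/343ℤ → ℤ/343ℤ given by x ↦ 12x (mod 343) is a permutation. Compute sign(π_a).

Orbit of 253 under x↦12x: [253, 292, 74, 202, 23, 276, 225]… (length divides ord_343(12)).
Cycle type of π: 294 + 42 + 6 + 1; total 4 cycles.
Σ(ℓ_i−1) = 343−4 = 339; sign = (−1)^339 = -1.
Check: (12/343) = -1 by Zolotarev.

-1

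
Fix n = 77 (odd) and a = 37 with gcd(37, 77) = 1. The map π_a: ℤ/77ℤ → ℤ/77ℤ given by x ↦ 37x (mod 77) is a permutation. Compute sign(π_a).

Trace 15: π^k(15) = [15, 16, 53, 36, 23, 4, 71] for k=0..6.
9 cycles of lengths [15, 15, 15, 15, 5, 5, 3, 3, 1].
9 cycles on 77: each ℓ→(−1)^(ℓ−1), product (−1)^68 = +1.
Via Zolotarev, sign(π_{37}) = (37|77) = +1.

+1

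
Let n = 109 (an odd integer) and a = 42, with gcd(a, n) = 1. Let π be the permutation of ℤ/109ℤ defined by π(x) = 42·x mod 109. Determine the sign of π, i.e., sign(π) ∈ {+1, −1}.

-1

Start at x=3: 3 → 17 → 60 → 13 → 1 → 42 → 20 → … (one orbit).
π_42 has 2 disjoint cycles with lengths [108, 1] on {0,…,108}.
109 − 2 = 107 transpositions; sign(π) = (−1)^107 = -1.
Zolotarev: (42|109) = -1, matching the cycle-count sign.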